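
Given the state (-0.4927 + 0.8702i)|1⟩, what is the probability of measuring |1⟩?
1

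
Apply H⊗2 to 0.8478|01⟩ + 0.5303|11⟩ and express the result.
0.6891|00⟩ - 0.6891|01⟩ + 0.1588|10⟩ - 0.1588|11⟩

H⊗2 gives amp(|y⟩) = (1/2) Σ_x (−1)^(x·y) amp(|x⟩), where x·y is the number of positions in which both x and y have a 1.
|00⟩: (0.8478 + 0.5303)/2 = 0.6891
|01⟩: (-0.8478 - 0.5303)/2 = -0.6891
|10⟩: (0.8478 - 0.5303)/2 = 0.1588
|11⟩: (-0.8478 + 0.5303)/2 = -0.1588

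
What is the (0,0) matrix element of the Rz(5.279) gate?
(-0.8766 - 0.4813i)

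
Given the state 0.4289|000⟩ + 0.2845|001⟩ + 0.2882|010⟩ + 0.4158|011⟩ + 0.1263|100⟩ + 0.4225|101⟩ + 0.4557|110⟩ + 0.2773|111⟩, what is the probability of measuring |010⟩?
0.08306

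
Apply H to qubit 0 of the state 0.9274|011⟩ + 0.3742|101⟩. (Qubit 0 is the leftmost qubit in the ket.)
0.2646|001⟩ + 0.6558|011⟩ - 0.2646|101⟩ + 0.6558|111⟩

H on qubit 0 mixes each pair of kets that differ only in qubit 0: amplitudes (a, b) of (|…0…⟩, |…1…⟩) become ((a + b)/√2, (a − b)/√2). Kets absent from the input have amplitude 0.
(|001⟩, |101⟩): (a, b) = (0, 0.3742) → (0.2646, -0.2646)
(|011⟩, |111⟩): (a, b) = (0.9274, 0) → (0.6558, 0.6558)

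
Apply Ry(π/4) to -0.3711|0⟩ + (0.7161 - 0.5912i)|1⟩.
(-0.6169 + 0.2262i)|0⟩ + (0.5196 - 0.5462i)|1⟩

Ry(π/4) = [[cos(θ/2), −sin(θ/2)], [sin(θ/2), cos(θ/2)]]; θ = π/4, cos(θ/2) ≈ 0.92388, sin(θ/2) ≈ 0.382683.
With a = amp(|0⟩) = -0.3711 and b = amp(|1⟩) = (0.7161 - 0.5912i):
new amp(|0⟩) = (0.92388)·a + (-0.382683)·b = (-0.6169 + 0.2262i)
new amp(|1⟩) = (0.382683)·a + (0.92388)·b = (0.5196 - 0.5462i)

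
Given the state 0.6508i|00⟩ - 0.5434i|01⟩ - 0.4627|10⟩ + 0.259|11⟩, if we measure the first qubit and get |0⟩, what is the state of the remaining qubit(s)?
0.7676i|0⟩ - 0.6409i|1⟩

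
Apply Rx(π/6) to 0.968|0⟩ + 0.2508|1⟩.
(0.935 - 0.06491i)|0⟩ + (0.2423 - 0.2505i)|1⟩

Rx(π/6) = [[cos(θ/2), −i·sin(θ/2)], [−i·sin(θ/2), cos(θ/2)]]; θ = π/6, cos(θ/2) ≈ 0.965926, sin(θ/2) ≈ 0.258819.
With a = amp(|0⟩) = 0.968 and b = amp(|1⟩) = 0.2508:
new amp(|0⟩) = (0.965926)·a + (-0.258819i)·b = (0.935 - 0.06491i)
new amp(|1⟩) = (-0.258819i)·a + (0.965926)·b = (0.2423 - 0.2505i)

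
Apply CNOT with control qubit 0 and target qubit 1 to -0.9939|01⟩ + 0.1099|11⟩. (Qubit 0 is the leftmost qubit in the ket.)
-0.9939|01⟩ + 0.1099|10⟩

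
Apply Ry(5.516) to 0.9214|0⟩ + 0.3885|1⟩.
-0.9998|0⟩ - 0.01543|1⟩

Ry(5.516) = [[cos(θ/2), −sin(θ/2)], [sin(θ/2), cos(θ/2)]]; θ = 5.516, cos(θ/2) ≈ -0.927326, sin(θ/2) ≈ 0.374254.
With a = amp(|0⟩) = 0.9214 and b = amp(|1⟩) = 0.3885:
new amp(|0⟩) = (-0.927326)·a + (-0.374254)·b = -0.9998
new amp(|1⟩) = (0.374254)·a + (-0.927326)·b = -0.01543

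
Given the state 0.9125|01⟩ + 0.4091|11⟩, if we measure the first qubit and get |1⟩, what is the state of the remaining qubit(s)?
|1⟩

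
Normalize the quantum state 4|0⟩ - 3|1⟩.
0.8|0⟩ - 0.6|1⟩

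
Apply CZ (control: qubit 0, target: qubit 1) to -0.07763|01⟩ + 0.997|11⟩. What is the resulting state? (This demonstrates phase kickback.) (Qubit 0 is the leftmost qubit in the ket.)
-0.07763|01⟩ - 0.997|11⟩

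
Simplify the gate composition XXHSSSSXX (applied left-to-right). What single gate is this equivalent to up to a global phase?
H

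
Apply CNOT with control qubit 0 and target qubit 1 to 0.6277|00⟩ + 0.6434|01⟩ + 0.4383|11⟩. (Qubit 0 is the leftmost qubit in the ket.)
0.6277|00⟩ + 0.6434|01⟩ + 0.4383|10⟩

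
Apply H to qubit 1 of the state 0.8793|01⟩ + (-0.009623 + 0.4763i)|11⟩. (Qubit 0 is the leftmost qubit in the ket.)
0.6218|00⟩ - 0.6218|01⟩ + (-0.006804 + 0.3368i)|10⟩ + (0.006804 - 0.3368i)|11⟩

H on qubit 1 mixes each pair of kets that differ only in qubit 1: amplitudes (a, b) of (|…0…⟩, |…1…⟩) become ((a + b)/√2, (a − b)/√2). Kets absent from the input have amplitude 0.
(|00⟩, |01⟩): (a, b) = (0, 0.8793) → (0.6218, -0.6218)
(|10⟩, |11⟩): (a, b) = (0, (-0.009623 + 0.4763i)) → ((-0.006804 + 0.3368i), (0.006804 - 0.3368i))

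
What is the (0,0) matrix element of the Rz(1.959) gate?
(0.5574 - 0.8302i)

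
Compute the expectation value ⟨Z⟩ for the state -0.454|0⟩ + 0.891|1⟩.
-0.5878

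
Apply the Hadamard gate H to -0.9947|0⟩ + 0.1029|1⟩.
-0.6306|0⟩ - 0.7761|1⟩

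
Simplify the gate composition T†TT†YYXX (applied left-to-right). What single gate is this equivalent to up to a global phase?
T†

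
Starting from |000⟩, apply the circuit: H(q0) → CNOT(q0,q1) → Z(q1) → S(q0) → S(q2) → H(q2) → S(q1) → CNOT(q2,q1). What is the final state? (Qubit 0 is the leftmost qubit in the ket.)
1/2|000⟩ + 1/2|011⟩ + 1/2|101⟩ + 1/2|110⟩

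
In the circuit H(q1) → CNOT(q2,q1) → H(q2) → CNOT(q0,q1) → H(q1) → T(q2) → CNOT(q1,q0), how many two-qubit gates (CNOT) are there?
3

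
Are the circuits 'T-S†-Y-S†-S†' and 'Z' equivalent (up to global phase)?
No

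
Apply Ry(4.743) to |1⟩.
-0.6962|0⟩ - 0.7178|1⟩

Ry(4.743) = [[cos(θ/2), −sin(θ/2)], [sin(θ/2), cos(θ/2)]]; θ = 4.743, cos(θ/2) ≈ -0.717846, sin(θ/2) ≈ 0.696202.
With a = amp(|0⟩) = 0 and b = amp(|1⟩) = 1:
new amp(|0⟩) = (-0.717846)·a + (-0.696202)·b = -0.6962
new amp(|1⟩) = (0.696202)·a + (-0.717846)·b = -0.7178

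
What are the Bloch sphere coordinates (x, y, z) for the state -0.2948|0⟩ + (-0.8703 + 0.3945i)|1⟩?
(0.5131, -0.2326, -0.8261)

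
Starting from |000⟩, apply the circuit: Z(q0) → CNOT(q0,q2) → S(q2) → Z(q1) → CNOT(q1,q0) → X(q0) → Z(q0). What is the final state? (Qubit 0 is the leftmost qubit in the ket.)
-|100⟩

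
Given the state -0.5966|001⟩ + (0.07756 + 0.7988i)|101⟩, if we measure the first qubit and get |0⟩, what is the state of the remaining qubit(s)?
-|01⟩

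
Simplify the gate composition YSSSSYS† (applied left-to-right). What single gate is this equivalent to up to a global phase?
S†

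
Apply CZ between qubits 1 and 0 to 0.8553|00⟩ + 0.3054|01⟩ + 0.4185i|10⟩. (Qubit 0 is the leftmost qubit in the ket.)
0.8553|00⟩ + 0.3054|01⟩ + 0.4185i|10⟩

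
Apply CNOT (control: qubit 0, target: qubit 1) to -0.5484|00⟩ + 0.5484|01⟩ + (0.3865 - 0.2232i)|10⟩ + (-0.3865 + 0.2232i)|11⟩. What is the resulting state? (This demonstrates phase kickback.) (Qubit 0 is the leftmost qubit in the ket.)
-0.5484|00⟩ + 0.5484|01⟩ + (-0.3865 + 0.2232i)|10⟩ + (0.3865 - 0.2232i)|11⟩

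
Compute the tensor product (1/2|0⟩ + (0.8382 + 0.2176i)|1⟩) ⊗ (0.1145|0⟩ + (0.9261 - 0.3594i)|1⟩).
0.05725|00⟩ + (0.4631 - 0.1797i)|01⟩ + (0.09597 + 0.02492i)|10⟩ + (0.8545 - 0.09973i)|11⟩

amp(|b₁b₂…⟩) = product of the factor amplitudes for bits b₁, b₂, …; only kets whose every factor amplitude is nonzero survive.
|00⟩: (1/2)(0.1145) = 0.05725
|01⟩: (1/2)(0.9261 - 0.3594i) = (0.4631 - 0.1797i)
|10⟩: (0.8382 + 0.2176i)(0.1145) = (0.09597 + 0.02492i)
|11⟩: (0.8382 + 0.2176i)(0.9261 - 0.3594i) = (0.8545 - 0.09973i)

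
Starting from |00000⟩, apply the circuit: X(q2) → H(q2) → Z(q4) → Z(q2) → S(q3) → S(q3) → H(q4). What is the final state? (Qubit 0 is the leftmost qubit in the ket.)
1/2|00000⟩ + 1/2|00001⟩ + 1/2|00100⟩ + 1/2|00101⟩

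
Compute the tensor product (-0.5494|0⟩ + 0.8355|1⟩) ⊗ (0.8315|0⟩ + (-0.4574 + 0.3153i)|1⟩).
-0.4568|00⟩ + (0.2513 - 0.1732i)|01⟩ + 0.6947|10⟩ + (-0.3822 + 0.2634i)|11⟩

amp(|b₁b₂…⟩) = product of the factor amplitudes for bits b₁, b₂, …; only kets whose every factor amplitude is nonzero survive.
|00⟩: (-0.5494)(0.8315) = -0.4568
|01⟩: (-0.5494)(-0.4574 + 0.3153i) = (0.2513 - 0.1732i)
|10⟩: (0.8355)(0.8315) = 0.6947
|11⟩: (0.8355)(-0.4574 + 0.3153i) = (-0.3822 + 0.2634i)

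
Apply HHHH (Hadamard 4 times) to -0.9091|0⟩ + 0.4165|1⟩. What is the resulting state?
-0.9091|0⟩ + 0.4165|1⟩

H² = I, so an even number of Hadamards cancels: H^4 = I and the state is unchanged.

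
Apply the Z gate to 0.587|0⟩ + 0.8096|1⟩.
0.587|0⟩ - 0.8096|1⟩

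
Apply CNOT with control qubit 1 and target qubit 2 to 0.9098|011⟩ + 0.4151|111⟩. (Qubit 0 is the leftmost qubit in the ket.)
0.9098|010⟩ + 0.4151|110⟩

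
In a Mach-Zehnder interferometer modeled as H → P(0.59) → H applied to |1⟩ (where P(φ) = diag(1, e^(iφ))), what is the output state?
(0.08453 - 0.2782i)|0⟩ + (0.9155 + 0.2782i)|1⟩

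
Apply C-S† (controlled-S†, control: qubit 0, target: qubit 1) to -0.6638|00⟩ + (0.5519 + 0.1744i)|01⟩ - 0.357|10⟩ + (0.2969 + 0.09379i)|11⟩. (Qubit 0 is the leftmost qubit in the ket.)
-0.6638|00⟩ + (0.5519 + 0.1744i)|01⟩ - 0.357|10⟩ + (0.09379 - 0.2969i)|11⟩

C-S† leaves the control-|0⟩ kets |00⟩, |01⟩ unchanged and applies S† to qubit 1 on the control-|1⟩ pair (|10⟩, |11⟩).
S† = [[1, 0], [0, -i]].
With a = amp(|10⟩) = -0.357 and b = amp(|11⟩) = (0.2969 + 0.09379i):
new amp(|10⟩) = (1)·a = -0.357
new amp(|11⟩) = (-i)·b = (0.09379 - 0.2969i)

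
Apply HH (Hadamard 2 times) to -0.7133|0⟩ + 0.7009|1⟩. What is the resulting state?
-0.7133|0⟩ + 0.7009|1⟩

H² = I, so an even number of Hadamards cancels: H^2 = I and the state is unchanged.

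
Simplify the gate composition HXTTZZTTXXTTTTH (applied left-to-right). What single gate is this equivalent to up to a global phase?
Z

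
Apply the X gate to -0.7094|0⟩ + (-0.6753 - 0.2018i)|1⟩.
(-0.6753 - 0.2018i)|0⟩ - 0.7094|1⟩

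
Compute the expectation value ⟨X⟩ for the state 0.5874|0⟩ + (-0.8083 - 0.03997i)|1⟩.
-0.9496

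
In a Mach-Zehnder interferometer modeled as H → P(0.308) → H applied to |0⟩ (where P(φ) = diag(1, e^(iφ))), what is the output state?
(0.9765 + 0.1516i)|0⟩ + (0.02353 - 0.1516i)|1⟩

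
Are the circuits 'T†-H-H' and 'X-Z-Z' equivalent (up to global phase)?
No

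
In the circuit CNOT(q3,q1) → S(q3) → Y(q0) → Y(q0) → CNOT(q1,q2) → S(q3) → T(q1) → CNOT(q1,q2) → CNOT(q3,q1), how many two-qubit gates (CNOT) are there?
4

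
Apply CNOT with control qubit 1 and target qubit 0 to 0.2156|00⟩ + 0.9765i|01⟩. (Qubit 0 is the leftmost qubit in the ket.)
0.2156|00⟩ + 0.9765i|11⟩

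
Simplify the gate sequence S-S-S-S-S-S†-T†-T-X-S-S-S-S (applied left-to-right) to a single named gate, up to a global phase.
X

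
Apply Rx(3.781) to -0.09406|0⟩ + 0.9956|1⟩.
(0.02956 - 0.9452i)|0⟩ + (-0.3129 + 0.08929i)|1⟩

Rx(3.781) = [[cos(θ/2), −i·sin(θ/2)], [−i·sin(θ/2), cos(θ/2)]]; θ = 3.781, cos(θ/2) ≈ -0.314285, sin(θ/2) ≈ 0.949329.
With a = amp(|0⟩) = -0.09406 and b = amp(|1⟩) = 0.9956:
new amp(|0⟩) = (-0.314285)·a + (-0.949329i)·b = (0.02956 - 0.9452i)
new amp(|1⟩) = (-0.949329i)·a + (-0.314285)·b = (-0.3129 + 0.08929i)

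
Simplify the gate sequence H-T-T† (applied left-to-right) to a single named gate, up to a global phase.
H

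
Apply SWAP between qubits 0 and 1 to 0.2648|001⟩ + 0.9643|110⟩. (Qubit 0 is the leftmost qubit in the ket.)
0.2648|001⟩ + 0.9643|110⟩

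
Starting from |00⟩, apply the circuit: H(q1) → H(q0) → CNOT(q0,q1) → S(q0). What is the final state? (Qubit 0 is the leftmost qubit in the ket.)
1/2|00⟩ + 1/2|01⟩ + (1/2)i|10⟩ + (1/2)i|11⟩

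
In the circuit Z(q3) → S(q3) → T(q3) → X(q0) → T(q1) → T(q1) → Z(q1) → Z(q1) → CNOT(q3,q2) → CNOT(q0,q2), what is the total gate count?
10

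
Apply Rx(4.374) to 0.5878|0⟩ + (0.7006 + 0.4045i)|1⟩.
(-0.00961 - 0.5717i)|0⟩ + (-0.4049 - 0.7135i)|1⟩

Rx(4.374) = [[cos(θ/2), −i·sin(θ/2)], [−i·sin(θ/2), cos(θ/2)]]; θ = 4.374, cos(θ/2) ≈ -0.577941, sin(θ/2) ≈ 0.816078.
With a = amp(|0⟩) = 0.5878 and b = amp(|1⟩) = (0.7006 + 0.4045i):
new amp(|0⟩) = (-0.577941)·a + (-0.816078i)·b = (-0.00961 - 0.5717i)
new amp(|1⟩) = (-0.816078i)·a + (-0.577941)·b = (-0.4049 - 0.7135i)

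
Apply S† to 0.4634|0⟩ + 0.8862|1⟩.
0.4634|0⟩ - 0.8862i|1⟩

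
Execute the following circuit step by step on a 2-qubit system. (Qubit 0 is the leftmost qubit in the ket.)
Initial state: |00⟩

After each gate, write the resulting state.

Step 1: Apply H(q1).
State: 1/√2|00⟩ + 1/√2|01⟩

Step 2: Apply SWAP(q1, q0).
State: 1/√2|00⟩ + 1/√2|10⟩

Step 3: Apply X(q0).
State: 1/√2|00⟩ + 1/√2|10⟩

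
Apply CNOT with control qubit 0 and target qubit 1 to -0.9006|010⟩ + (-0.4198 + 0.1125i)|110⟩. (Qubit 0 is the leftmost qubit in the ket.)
-0.9006|010⟩ + (-0.4198 + 0.1125i)|100⟩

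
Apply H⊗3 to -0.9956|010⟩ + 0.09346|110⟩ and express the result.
-0.319|000⟩ - 0.319|001⟩ + 0.319|010⟩ + 0.319|011⟩ - 0.385|100⟩ - 0.385|101⟩ + 0.385|110⟩ + 0.385|111⟩

H⊗3 gives amp(|y⟩) = (1/2√2) Σ_x (−1)^(x·y) amp(|x⟩), where x·y is the number of positions in which both x and y have a 1.
|000⟩: (-0.9956 + 0.09346)/(2√2) = -0.319
|001⟩: (-0.9956 + 0.09346)/(2√2) = -0.319
|010⟩: (0.9956 - 0.09346)/(2√2) = 0.319
|011⟩: (0.9956 - 0.09346)/(2√2) = 0.319
|100⟩: (-0.9956 - 0.09346)/(2√2) = -0.385
|101⟩: (-0.9956 - 0.09346)/(2√2) = -0.385
|110⟩: (0.9956 + 0.09346)/(2√2) = 0.385
|111⟩: (0.9956 + 0.09346)/(2√2) = 0.385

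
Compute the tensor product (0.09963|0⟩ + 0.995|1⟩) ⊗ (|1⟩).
0.09963|01⟩ + 0.995|11⟩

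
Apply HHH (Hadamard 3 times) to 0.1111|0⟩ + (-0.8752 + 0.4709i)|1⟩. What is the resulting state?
(-0.5403 + 0.333i)|0⟩ + (0.6974 - 0.333i)|1⟩

H² = I, so H^3 = H: a single Hadamard. With (a, b) = (0.1111, (-0.8752 + 0.4709i)), H gives ((a + b)/√2, (a − b)/√2) = ((-0.5403 + 0.333i), (0.6974 - 0.333i)).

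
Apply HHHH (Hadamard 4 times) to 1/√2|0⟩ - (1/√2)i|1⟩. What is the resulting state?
1/√2|0⟩ - (1/√2)i|1⟩

H² = I, so an even number of Hadamards cancels: H^4 = I and the state is unchanged.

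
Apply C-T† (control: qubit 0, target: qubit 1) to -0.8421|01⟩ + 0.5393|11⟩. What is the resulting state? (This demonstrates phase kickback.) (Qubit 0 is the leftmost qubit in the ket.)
-0.8421|01⟩ + (0.3813 - 0.3813i)|11⟩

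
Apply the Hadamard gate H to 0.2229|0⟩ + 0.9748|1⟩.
0.8469|0⟩ - 0.5317|1⟩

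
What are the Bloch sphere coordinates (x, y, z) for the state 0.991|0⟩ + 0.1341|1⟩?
(0.2658, 0, 0.9641)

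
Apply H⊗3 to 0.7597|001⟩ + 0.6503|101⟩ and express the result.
0.4985|000⟩ - 0.4985|001⟩ + 0.4985|010⟩ - 0.4985|011⟩ + 0.03868|100⟩ - 0.03868|101⟩ + 0.03868|110⟩ - 0.03868|111⟩

H⊗3 gives amp(|y⟩) = (1/2√2) Σ_x (−1)^(x·y) amp(|x⟩), where x·y is the number of positions in which both x and y have a 1.
|000⟩: (0.7597 + 0.6503)/(2√2) = 0.4985
|001⟩: (-0.7597 - 0.6503)/(2√2) = -0.4985
|010⟩: (0.7597 + 0.6503)/(2√2) = 0.4985
|011⟩: (-0.7597 - 0.6503)/(2√2) = -0.4985
|100⟩: (0.7597 - 0.6503)/(2√2) = 0.03868
|101⟩: (-0.7597 + 0.6503)/(2√2) = -0.03868
|110⟩: (0.7597 - 0.6503)/(2√2) = 0.03868
|111⟩: (-0.7597 + 0.6503)/(2√2) = -0.03868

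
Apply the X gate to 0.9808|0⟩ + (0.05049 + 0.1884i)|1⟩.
(0.05049 + 0.1884i)|0⟩ + 0.9808|1⟩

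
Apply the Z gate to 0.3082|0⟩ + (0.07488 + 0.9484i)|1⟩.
0.3082|0⟩ + (-0.07488 - 0.9484i)|1⟩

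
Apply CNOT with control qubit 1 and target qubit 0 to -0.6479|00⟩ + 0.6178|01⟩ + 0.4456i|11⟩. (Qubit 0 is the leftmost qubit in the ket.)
-0.6479|00⟩ + 0.4456i|01⟩ + 0.6178|11⟩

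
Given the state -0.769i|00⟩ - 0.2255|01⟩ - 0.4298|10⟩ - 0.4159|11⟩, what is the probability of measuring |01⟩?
0.05085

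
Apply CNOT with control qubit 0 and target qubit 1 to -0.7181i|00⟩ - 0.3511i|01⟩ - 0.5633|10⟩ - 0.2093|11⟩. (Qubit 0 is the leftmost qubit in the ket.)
-0.7181i|00⟩ - 0.3511i|01⟩ - 0.2093|10⟩ - 0.5633|11⟩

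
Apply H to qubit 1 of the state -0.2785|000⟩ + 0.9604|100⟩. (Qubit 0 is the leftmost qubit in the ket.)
-0.1969|000⟩ - 0.1969|010⟩ + 0.6791|100⟩ + 0.6791|110⟩

H on qubit 1 mixes each pair of kets that differ only in qubit 1: amplitudes (a, b) of (|…0…⟩, |…1…⟩) become ((a + b)/√2, (a − b)/√2). Kets absent from the input have amplitude 0.
(|000⟩, |010⟩): (a, b) = (-0.2785, 0) → (-0.1969, -0.1969)
(|100⟩, |110⟩): (a, b) = (0.9604, 0) → (0.6791, 0.6791)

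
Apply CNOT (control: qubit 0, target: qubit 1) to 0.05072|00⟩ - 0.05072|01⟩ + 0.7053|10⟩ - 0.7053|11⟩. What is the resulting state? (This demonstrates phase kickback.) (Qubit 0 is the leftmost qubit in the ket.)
0.05072|00⟩ - 0.05072|01⟩ - 0.7053|10⟩ + 0.7053|11⟩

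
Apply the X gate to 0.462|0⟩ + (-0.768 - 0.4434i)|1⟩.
(-0.768 - 0.4434i)|0⟩ + 0.462|1⟩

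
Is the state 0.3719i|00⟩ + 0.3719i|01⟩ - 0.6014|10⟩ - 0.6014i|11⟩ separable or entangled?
Entangled

Writing the state as a|00⟩ + b|01⟩ + c|10⟩ + d|11⟩, it is a product state iff ad − bc = 0.
Here (a, b, c, d) = (0.3719i, 0.3719i, -0.6014, -0.6014i): ad − bc = (0.3719i)(-0.6014i) − (0.3719i)(-0.6014) = (0.2237 + 0.2237i) ≠ 0, so the state is entangled.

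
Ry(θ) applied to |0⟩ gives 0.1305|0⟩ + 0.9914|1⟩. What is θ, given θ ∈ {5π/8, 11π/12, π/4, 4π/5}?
11π/12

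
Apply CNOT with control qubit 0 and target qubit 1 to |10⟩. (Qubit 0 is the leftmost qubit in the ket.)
|11⟩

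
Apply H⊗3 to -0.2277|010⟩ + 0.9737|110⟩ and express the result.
0.2638|000⟩ + 0.2638|001⟩ - 0.2638|010⟩ - 0.2638|011⟩ - 0.4248|100⟩ - 0.4248|101⟩ + 0.4248|110⟩ + 0.4248|111⟩

H⊗3 gives amp(|y⟩) = (1/2√2) Σ_x (−1)^(x·y) amp(|x⟩), where x·y is the number of positions in which both x and y have a 1.
|000⟩: (-0.2277 + 0.9737)/(2√2) = 0.2638
|001⟩: (-0.2277 + 0.9737)/(2√2) = 0.2638
|010⟩: (0.2277 - 0.9737)/(2√2) = -0.2638
|011⟩: (0.2277 - 0.9737)/(2√2) = -0.2638
|100⟩: (-0.2277 - 0.9737)/(2√2) = -0.4248
|101⟩: (-0.2277 - 0.9737)/(2√2) = -0.4248
|110⟩: (0.2277 + 0.9737)/(2√2) = 0.4248
|111⟩: (0.2277 + 0.9737)/(2√2) = 0.4248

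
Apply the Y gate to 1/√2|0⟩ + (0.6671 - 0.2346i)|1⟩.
(-0.2346 - 0.6671i)|0⟩ + (1/√2)i|1⟩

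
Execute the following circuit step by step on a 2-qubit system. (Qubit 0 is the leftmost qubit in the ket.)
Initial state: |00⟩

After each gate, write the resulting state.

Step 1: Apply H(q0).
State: 1/√2|00⟩ + 1/√2|10⟩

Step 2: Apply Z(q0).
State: 1/√2|00⟩ - 1/√2|10⟩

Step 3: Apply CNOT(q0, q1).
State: 1/√2|00⟩ - 1/√2|11⟩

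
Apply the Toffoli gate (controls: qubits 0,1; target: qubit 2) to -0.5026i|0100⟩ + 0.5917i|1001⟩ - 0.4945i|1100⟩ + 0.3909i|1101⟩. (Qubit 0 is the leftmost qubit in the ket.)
-0.5026i|0100⟩ + 0.5917i|1001⟩ - 0.4945i|1110⟩ + 0.3909i|1111⟩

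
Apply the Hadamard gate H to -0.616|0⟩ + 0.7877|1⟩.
0.1214|0⟩ - 0.9926|1⟩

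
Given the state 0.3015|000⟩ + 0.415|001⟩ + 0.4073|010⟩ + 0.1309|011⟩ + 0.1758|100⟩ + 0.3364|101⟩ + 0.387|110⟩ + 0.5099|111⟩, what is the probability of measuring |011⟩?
0.01713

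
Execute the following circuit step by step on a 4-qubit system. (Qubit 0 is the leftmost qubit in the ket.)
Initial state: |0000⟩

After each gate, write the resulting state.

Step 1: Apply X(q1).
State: |0100⟩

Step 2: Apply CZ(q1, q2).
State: |0100⟩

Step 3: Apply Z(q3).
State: |0100⟩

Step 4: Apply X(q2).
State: |0110⟩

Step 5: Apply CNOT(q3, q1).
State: |0110⟩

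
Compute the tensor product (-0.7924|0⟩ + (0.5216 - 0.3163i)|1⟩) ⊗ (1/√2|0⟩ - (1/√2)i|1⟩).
-0.5603|00⟩ + 0.5603i|01⟩ + (0.3688 - 0.2237i)|10⟩ + (-0.2237 - 0.3688i)|11⟩

amp(|b₁b₂…⟩) = product of the factor amplitudes for bits b₁, b₂, …; only kets whose every factor amplitude is nonzero survive.
|00⟩: (-0.7924)(1/√2) = -0.5603
|01⟩: (-0.7924)(-(1/√2)i) = 0.5603i
|10⟩: (0.5216 - 0.3163i)(1/√2) = (0.3688 - 0.2237i)
|11⟩: (0.5216 - 0.3163i)(-(1/√2)i) = (-0.2237 - 0.3688i)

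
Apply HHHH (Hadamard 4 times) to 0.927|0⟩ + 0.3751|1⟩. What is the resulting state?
0.927|0⟩ + 0.3751|1⟩

H² = I, so an even number of Hadamards cancels: H^4 = I and the state is unchanged.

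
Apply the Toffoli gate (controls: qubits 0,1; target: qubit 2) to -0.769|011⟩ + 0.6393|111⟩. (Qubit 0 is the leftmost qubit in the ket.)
-0.769|011⟩ + 0.6393|110⟩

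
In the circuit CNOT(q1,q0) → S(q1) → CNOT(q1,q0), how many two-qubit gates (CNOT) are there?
2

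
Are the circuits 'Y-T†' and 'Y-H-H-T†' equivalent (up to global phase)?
Yes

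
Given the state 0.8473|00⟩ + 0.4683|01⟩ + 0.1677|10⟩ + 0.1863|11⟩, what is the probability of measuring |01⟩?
0.2193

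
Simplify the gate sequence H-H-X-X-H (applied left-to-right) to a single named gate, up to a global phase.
H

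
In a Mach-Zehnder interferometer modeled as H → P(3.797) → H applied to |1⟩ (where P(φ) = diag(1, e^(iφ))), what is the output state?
(0.8964 + 0.3047i)|0⟩ + (0.1036 - 0.3047i)|1⟩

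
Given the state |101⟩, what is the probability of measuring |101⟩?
1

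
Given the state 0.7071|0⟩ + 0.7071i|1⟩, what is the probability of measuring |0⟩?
0.5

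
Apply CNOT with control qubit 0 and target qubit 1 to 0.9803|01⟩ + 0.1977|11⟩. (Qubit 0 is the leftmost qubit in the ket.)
0.9803|01⟩ + 0.1977|10⟩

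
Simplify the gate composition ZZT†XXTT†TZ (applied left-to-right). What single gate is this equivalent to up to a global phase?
Z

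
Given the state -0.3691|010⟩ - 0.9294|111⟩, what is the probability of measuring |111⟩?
0.8638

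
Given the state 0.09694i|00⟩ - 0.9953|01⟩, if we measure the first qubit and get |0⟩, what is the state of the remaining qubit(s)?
0.09694i|0⟩ - 0.9953|1⟩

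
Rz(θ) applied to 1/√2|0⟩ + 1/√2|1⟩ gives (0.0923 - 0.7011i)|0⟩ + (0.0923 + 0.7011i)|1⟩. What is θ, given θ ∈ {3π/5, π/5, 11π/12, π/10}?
11π/12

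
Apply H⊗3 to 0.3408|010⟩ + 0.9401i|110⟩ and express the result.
(0.1205 + 0.3324i)|000⟩ + (0.1205 + 0.3324i)|001⟩ + (-0.1205 - 0.3324i)|010⟩ + (-0.1205 - 0.3324i)|011⟩ + (0.1205 - 0.3324i)|100⟩ + (0.1205 - 0.3324i)|101⟩ + (-0.1205 + 0.3324i)|110⟩ + (-0.1205 + 0.3324i)|111⟩

H⊗3 gives amp(|y⟩) = (1/2√2) Σ_x (−1)^(x·y) amp(|x⟩), where x·y is the number of positions in which both x and y have a 1.
|000⟩: (0.3408 + 0.9401i)/(2√2) = (0.1205 + 0.3324i)
|001⟩: (0.3408 + 0.9401i)/(2√2) = (0.1205 + 0.3324i)
|010⟩: (-0.3408 - 0.9401i)/(2√2) = (-0.1205 - 0.3324i)
|011⟩: (-0.3408 - 0.9401i)/(2√2) = (-0.1205 - 0.3324i)
|100⟩: (0.3408 - 0.9401i)/(2√2) = (0.1205 - 0.3324i)
|101⟩: (0.3408 - 0.9401i)/(2√2) = (0.1205 - 0.3324i)
|110⟩: (-0.3408 + 0.9401i)/(2√2) = (-0.1205 + 0.3324i)
|111⟩: (-0.3408 + 0.9401i)/(2√2) = (-0.1205 + 0.3324i)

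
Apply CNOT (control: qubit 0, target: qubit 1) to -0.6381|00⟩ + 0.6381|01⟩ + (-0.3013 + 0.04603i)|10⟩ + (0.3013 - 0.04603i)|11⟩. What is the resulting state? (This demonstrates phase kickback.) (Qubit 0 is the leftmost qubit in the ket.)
-0.6381|00⟩ + 0.6381|01⟩ + (0.3013 - 0.04603i)|10⟩ + (-0.3013 + 0.04603i)|11⟩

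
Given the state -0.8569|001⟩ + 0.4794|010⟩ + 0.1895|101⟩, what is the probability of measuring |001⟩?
0.7343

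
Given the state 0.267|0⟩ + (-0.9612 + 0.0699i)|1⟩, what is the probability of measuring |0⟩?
0.07129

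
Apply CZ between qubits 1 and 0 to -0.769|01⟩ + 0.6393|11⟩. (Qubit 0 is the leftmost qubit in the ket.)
-0.769|01⟩ - 0.6393|11⟩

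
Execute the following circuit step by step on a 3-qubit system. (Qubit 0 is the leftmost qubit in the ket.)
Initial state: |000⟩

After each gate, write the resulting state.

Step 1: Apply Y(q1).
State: i|010⟩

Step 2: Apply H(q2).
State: (1/√2)i|010⟩ + (1/√2)i|011⟩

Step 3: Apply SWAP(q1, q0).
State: (1/√2)i|100⟩ + (1/√2)i|101⟩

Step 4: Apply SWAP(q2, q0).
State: (1/√2)i|001⟩ + (1/√2)i|101⟩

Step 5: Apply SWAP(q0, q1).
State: (1/√2)i|001⟩ + (1/√2)i|011⟩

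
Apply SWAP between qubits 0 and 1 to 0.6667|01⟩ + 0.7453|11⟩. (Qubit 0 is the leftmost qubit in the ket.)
0.6667|10⟩ + 0.7453|11⟩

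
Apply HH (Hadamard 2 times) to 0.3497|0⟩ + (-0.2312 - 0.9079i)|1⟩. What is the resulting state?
0.3497|0⟩ + (-0.2312 - 0.9079i)|1⟩

H² = I, so an even number of Hadamards cancels: H^2 = I and the state is unchanged.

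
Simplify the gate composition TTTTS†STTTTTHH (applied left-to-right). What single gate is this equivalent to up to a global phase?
T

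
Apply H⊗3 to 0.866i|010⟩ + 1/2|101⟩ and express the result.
(0.1768 + 0.3062i)|000⟩ + (-0.1768 + 0.3062i)|001⟩ + (0.1768 - 0.3062i)|010⟩ + (-0.1768 - 0.3062i)|011⟩ + (-0.1768 + 0.3062i)|100⟩ + (0.1768 + 0.3062i)|101⟩ + (-0.1768 - 0.3062i)|110⟩ + (0.1768 - 0.3062i)|111⟩

H⊗3 gives amp(|y⟩) = (1/2√2) Σ_x (−1)^(x·y) amp(|x⟩), where x·y is the number of positions in which both x and y have a 1.
|000⟩: (0.866i + 1/2)/(2√2) = (0.1768 + 0.3062i)
|001⟩: (0.866i - 1/2)/(2√2) = (-0.1768 + 0.3062i)
|010⟩: (-0.866i + 1/2)/(2√2) = (0.1768 - 0.3062i)
|011⟩: (-0.866i - 1/2)/(2√2) = (-0.1768 - 0.3062i)
|100⟩: (0.866i - 1/2)/(2√2) = (-0.1768 + 0.3062i)
|101⟩: (0.866i + 1/2)/(2√2) = (0.1768 + 0.3062i)
|110⟩: (-0.866i - 1/2)/(2√2) = (-0.1768 - 0.3062i)
|111⟩: (-0.866i + 1/2)/(2√2) = (0.1768 - 0.3062i)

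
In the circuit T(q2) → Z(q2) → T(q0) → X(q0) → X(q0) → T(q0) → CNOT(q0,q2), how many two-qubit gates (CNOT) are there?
1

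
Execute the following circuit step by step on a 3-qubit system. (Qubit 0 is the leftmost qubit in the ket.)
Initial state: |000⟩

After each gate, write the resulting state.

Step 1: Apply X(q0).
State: |100⟩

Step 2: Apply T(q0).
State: (1/√2 + (1/√2)i)|100⟩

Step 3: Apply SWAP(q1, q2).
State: (1/√2 + (1/√2)i)|100⟩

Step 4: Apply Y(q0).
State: (1/√2 - (1/√2)i)|000⟩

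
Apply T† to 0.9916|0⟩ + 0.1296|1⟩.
0.9916|0⟩ + (0.09164 - 0.09164i)|1⟩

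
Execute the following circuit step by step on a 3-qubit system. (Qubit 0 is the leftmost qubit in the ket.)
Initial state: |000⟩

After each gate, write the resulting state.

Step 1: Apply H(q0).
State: 1/√2|000⟩ + 1/√2|100⟩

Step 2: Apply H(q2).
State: 1/2|000⟩ + 1/2|001⟩ + 1/2|100⟩ + 1/2|101⟩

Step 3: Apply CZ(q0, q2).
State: 1/2|000⟩ + 1/2|001⟩ + 1/2|100⟩ - 1/2|101⟩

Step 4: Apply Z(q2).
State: 1/2|000⟩ - 1/2|001⟩ + 1/2|100⟩ + 1/2|101⟩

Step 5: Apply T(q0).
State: 1/2|000⟩ - 1/2|001⟩ + (1/√8 + (1/√8)i)|100⟩ + (1/√8 + (1/√8)i)|101⟩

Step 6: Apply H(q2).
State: 1/√2|001⟩ + (1/2 + (1/2)i)|100⟩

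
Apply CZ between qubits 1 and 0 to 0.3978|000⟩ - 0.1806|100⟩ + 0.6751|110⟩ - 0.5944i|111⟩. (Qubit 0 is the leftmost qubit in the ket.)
0.3978|000⟩ - 0.1806|100⟩ - 0.6751|110⟩ + 0.5944i|111⟩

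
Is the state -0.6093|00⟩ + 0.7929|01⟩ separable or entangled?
Separable

Writing the state as a|00⟩ + b|01⟩ + c|10⟩ + d|11⟩, it is a product state iff ad − bc = 0.
Here (a, b, c, d) = (-0.6093, 0.7929, 0, 0): ad − bc = (-0.6093)(0) − (0.7929)(0) = 0, so the state is separable.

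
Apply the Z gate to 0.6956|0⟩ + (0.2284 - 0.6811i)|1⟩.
0.6956|0⟩ + (-0.2284 + 0.6811i)|1⟩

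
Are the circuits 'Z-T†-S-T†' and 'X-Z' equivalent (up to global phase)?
No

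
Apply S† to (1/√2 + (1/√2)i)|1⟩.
(1/√2 - (1/√2)i)|1⟩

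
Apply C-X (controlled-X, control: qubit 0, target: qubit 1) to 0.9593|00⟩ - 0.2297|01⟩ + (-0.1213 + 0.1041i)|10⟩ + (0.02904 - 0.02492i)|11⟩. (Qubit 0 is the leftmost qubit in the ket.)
0.9593|00⟩ - 0.2297|01⟩ + (0.02904 - 0.02492i)|10⟩ + (-0.1213 + 0.1041i)|11⟩

C-X leaves the control-|0⟩ kets |00⟩, |01⟩ unchanged and applies X to qubit 1 on the control-|1⟩ pair (|10⟩, |11⟩).
X = [[0, 1], [1, 0]].
With a = amp(|10⟩) = (-0.1213 + 0.1041i) and b = amp(|11⟩) = (0.02904 - 0.02492i):
new amp(|10⟩) = (1)·b = (0.02904 - 0.02492i)
new amp(|11⟩) = (1)·a = (-0.1213 + 0.1041i)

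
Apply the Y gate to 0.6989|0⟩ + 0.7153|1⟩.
-0.7153i|0⟩ + 0.6989i|1⟩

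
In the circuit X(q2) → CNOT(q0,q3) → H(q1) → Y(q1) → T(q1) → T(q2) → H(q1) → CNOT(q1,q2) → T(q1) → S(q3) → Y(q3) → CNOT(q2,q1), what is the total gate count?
12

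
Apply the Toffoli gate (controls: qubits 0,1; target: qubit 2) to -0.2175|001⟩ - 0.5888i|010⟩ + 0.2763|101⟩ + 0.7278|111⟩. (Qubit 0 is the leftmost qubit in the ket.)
-0.2175|001⟩ - 0.5888i|010⟩ + 0.2763|101⟩ + 0.7278|110⟩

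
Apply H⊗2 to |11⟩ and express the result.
1/2|00⟩ - 1/2|01⟩ - 1/2|10⟩ + 1/2|11⟩

H⊗2 gives amp(|y⟩) = (1/2) Σ_x (−1)^(x·y) amp(|x⟩), where x·y is the number of positions in which both x and y have a 1.
|00⟩: (1)/2 = 1/2
|01⟩: (-1)/2 = -1/2
|10⟩: (-1)/2 = -1/2
|11⟩: (1)/2 = 1/2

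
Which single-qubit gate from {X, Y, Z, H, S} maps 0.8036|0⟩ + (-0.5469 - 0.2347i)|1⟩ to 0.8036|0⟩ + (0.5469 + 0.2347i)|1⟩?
Z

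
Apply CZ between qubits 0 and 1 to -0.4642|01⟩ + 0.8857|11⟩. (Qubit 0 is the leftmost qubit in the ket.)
-0.4642|01⟩ - 0.8857|11⟩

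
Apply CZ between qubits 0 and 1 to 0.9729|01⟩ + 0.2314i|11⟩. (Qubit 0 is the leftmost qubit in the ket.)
0.9729|01⟩ - 0.2314i|11⟩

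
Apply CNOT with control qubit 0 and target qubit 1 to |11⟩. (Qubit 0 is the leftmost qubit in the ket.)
|10⟩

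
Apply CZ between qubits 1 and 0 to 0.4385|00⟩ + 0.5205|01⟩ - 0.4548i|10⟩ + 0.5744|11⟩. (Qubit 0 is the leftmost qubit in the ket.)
0.4385|00⟩ + 0.5205|01⟩ - 0.4548i|10⟩ - 0.5744|11⟩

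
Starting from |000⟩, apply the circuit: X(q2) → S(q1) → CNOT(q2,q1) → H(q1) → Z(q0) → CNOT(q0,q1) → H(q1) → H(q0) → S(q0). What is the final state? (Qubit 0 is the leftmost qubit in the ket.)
1/√2|011⟩ + (1/√2)i|111⟩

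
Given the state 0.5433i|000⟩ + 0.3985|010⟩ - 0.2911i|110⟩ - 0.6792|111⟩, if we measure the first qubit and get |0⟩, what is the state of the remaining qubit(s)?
0.8063i|00⟩ + 0.5914|10⟩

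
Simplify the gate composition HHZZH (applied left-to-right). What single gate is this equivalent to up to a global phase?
H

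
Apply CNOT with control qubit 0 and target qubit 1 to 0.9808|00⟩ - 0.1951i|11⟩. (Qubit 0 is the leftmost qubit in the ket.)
0.9808|00⟩ - 0.1951i|10⟩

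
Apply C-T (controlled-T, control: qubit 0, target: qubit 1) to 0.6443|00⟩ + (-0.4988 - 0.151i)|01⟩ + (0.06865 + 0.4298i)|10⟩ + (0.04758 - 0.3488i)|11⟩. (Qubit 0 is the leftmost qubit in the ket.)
0.6443|00⟩ + (-0.4988 - 0.151i)|01⟩ + (0.06865 + 0.4298i)|10⟩ + (0.2803 - 0.213i)|11⟩

C-T leaves the control-|0⟩ kets |00⟩, |01⟩ unchanged and applies T to qubit 1 on the control-|1⟩ pair (|10⟩, |11⟩).
T = [[1, 0], [0, (1/√2 + (1/√2)i)]].
With a = amp(|10⟩) = (0.06865 + 0.4298i) and b = amp(|11⟩) = (0.04758 - 0.3488i):
new amp(|10⟩) = (1)·a = (0.06865 + 0.4298i)
new amp(|11⟩) = (1/√2 + (1/√2)i)·b = (0.2803 - 0.213i)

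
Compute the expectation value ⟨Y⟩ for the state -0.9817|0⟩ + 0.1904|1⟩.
0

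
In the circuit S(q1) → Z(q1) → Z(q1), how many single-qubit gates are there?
3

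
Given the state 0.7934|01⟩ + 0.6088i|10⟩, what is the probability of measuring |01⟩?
0.6295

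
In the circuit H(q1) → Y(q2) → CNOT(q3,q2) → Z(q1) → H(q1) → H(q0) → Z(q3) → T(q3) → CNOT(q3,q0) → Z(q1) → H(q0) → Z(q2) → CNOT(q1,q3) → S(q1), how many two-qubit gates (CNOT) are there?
3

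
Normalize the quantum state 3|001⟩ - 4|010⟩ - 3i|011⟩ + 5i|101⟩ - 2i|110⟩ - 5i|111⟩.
0.3198|001⟩ - 0.4264|010⟩ - 0.3198i|011⟩ + 0.533i|101⟩ - 0.2132i|110⟩ - 0.533i|111⟩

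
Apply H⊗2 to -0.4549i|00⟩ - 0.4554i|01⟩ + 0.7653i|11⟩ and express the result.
-0.0725i|00⟩ - 0.3824i|01⟩ - 0.8378i|10⟩ + 0.3829i|11⟩

H⊗2 gives amp(|y⟩) = (1/2) Σ_x (−1)^(x·y) amp(|x⟩), where x·y is the number of positions in which both x and y have a 1.
|00⟩: (-0.4549i - 0.4554i + 0.7653i)/2 = -0.0725i
|01⟩: (-0.4549i + 0.4554i - 0.7653i)/2 = -0.3824i
|10⟩: (-0.4549i - 0.4554i - 0.7653i)/2 = -0.8378i
|11⟩: (-0.4549i + 0.4554i + 0.7653i)/2 = 0.3829i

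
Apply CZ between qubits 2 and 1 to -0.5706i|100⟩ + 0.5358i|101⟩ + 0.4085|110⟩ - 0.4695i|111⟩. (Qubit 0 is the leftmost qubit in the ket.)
-0.5706i|100⟩ + 0.5358i|101⟩ + 0.4085|110⟩ + 0.4695i|111⟩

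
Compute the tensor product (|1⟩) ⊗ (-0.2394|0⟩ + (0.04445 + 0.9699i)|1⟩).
-0.2394|10⟩ + (0.04445 + 0.9699i)|11⟩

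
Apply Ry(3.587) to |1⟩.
-0.9753|0⟩ - 0.2209|1⟩

Ry(3.587) = [[cos(θ/2), −sin(θ/2)], [sin(θ/2), cos(θ/2)]]; θ = 3.587, cos(θ/2) ≈ -0.220867, sin(θ/2) ≈ 0.975304.
With a = amp(|0⟩) = 0 and b = amp(|1⟩) = 1:
new amp(|0⟩) = (-0.220867)·a + (-0.975304)·b = -0.9753
new amp(|1⟩) = (0.975304)·a + (-0.220867)·b = -0.2209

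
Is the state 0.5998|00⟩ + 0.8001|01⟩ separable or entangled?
Separable

Writing the state as a|00⟩ + b|01⟩ + c|10⟩ + d|11⟩, it is a product state iff ad − bc = 0.
Here (a, b, c, d) = (0.5998, 0.8001, 0, 0): ad − bc = (0.5998)(0) − (0.8001)(0) = 0, so the state is separable.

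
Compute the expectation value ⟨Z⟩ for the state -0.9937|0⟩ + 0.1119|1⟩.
0.9749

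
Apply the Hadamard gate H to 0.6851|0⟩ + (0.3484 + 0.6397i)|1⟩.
(0.7308 + 0.4523i)|0⟩ + (0.2381 - 0.4523i)|1⟩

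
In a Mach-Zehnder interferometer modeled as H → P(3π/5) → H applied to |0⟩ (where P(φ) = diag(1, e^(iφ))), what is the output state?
(0.3455 + 0.4755i)|0⟩ + (0.6545 - 0.4755i)|1⟩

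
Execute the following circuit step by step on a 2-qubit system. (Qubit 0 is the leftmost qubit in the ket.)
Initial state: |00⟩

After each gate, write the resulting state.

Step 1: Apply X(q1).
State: |01⟩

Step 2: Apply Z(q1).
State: -|01⟩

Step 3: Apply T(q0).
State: -|01⟩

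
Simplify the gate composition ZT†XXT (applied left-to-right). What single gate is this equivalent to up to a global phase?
Z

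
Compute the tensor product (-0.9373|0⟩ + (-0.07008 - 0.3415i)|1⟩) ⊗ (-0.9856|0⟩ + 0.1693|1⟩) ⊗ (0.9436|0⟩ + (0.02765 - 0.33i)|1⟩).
0.8717|000⟩ + (0.02554 - 0.3049i)|001⟩ - 0.1497|010⟩ + (-0.004388 + 0.05237i)|011⟩ + (0.06518 + 0.3176i)|100⟩ + (0.113 - 0.01349i)|101⟩ + (-0.0112 - 0.05456i)|110⟩ + (-0.01941 + 0.002317i)|111⟩

amp(|b₁b₂…⟩) = product of the factor amplitudes for bits b₁, b₂, …; only kets whose every factor amplitude is nonzero survive.
|000⟩: (-0.9373)(-0.9856)(0.9436) = 0.8717
|001⟩: (-0.9373)(-0.9856)(0.02765 - 0.33i) = (0.02554 - 0.3049i)
|010⟩: (-0.9373)(0.1693)(0.9436) = -0.1497
|011⟩: (-0.9373)(0.1693)(0.02765 - 0.33i) = (-0.004388 + 0.05237i)
|100⟩: (-0.07008 - 0.3415i)(-0.9856)(0.9436) = (0.06518 + 0.3176i)
|101⟩: (-0.07008 - 0.3415i)(-0.9856)(0.02765 - 0.33i) = (0.113 - 0.01349i)
|110⟩: (-0.07008 - 0.3415i)(0.1693)(0.9436) = (-0.0112 - 0.05456i)
|111⟩: (-0.07008 - 0.3415i)(0.1693)(0.02765 - 0.33i) = (-0.01941 + 0.002317i)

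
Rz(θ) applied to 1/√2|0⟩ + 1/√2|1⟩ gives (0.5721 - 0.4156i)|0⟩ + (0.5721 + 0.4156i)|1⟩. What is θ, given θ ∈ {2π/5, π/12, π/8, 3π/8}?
2π/5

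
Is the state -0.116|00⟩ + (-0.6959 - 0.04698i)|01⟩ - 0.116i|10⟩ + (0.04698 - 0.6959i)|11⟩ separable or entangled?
Separable

Writing the state as a|00⟩ + b|01⟩ + c|10⟩ + d|11⟩, it is a product state iff ad − bc = 0.
Here (a, b, c, d) = (-0.116, (-0.6959 - 0.04698i), -0.116i, (0.04698 - 0.6959i)): ad − bc = (-0.116)(0.04698 - 0.6959i) − (-0.6959 - 0.04698i)(-0.116i) = 0, so the state is separable.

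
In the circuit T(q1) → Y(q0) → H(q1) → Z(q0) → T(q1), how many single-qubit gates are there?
5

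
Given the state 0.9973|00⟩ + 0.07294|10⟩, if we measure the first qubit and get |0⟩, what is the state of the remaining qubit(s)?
|0⟩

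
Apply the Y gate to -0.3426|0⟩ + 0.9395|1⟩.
-0.9395i|0⟩ - 0.3426i|1⟩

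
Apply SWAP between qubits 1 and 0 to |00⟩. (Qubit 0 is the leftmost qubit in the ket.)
|00⟩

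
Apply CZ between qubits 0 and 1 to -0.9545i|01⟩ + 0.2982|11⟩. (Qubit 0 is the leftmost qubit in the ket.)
-0.9545i|01⟩ - 0.2982|11⟩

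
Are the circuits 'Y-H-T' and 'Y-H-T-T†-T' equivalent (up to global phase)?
Yes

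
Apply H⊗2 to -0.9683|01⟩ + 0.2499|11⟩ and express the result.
-0.3592|00⟩ + 0.3592|01⟩ - 0.6091|10⟩ + 0.6091|11⟩

H⊗2 gives amp(|y⟩) = (1/2) Σ_x (−1)^(x·y) amp(|x⟩), where x·y is the number of positions in which both x and y have a 1.
|00⟩: (-0.9683 + 0.2499)/2 = -0.3592
|01⟩: (0.9683 - 0.2499)/2 = 0.3592
|10⟩: (-0.9683 - 0.2499)/2 = -0.6091
|11⟩: (0.9683 + 0.2499)/2 = 0.6091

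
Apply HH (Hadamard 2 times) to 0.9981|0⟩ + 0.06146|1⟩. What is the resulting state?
0.9981|0⟩ + 0.06146|1⟩

H² = I, so an even number of Hadamards cancels: H^2 = I and the state is unchanged.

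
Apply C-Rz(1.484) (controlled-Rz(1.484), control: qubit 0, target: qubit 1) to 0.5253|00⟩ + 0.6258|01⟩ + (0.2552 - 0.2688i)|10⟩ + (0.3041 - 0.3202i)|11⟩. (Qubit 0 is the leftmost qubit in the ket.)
0.5253|00⟩ + 0.6258|01⟩ + (0.006467 - 0.3706i)|10⟩ + (0.4405 - 0.03053i)|11⟩

C-Rz(1.484) leaves the control-|0⟩ kets |00⟩, |01⟩ unchanged and applies Rz(1.484) to qubit 1 on the control-|1⟩ pair (|10⟩, |11⟩).
Rz(1.484) = [[e^(−iθ/2), 0], [0, e^(iθ/2)]] with e^(±iθ/2) = cos(θ/2) ± i·sin(θ/2); θ = 1.484, cos(θ/2) ≈ 0.737119, sin(θ/2) ≈ 0.675763.
With a = amp(|10⟩) = (0.2552 - 0.2688i) and b = amp(|11⟩) = (0.3041 - 0.3202i):
new amp(|10⟩) = (0.737119 - 0.675763i)·a = (0.006467 - 0.3706i)
new amp(|11⟩) = (0.737119 + 0.675763i)·b = (0.4405 - 0.03053i)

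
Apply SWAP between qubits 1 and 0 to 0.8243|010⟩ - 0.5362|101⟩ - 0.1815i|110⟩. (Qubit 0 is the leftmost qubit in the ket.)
-0.5362|011⟩ + 0.8243|100⟩ - 0.1815i|110⟩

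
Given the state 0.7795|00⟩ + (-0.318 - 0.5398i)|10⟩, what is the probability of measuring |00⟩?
0.6076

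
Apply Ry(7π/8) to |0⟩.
0.1951|0⟩ + 0.9808|1⟩

Ry(7π/8) = [[cos(θ/2), −sin(θ/2)], [sin(θ/2), cos(θ/2)]]; θ = 7π/8, cos(θ/2) ≈ 0.19509, sin(θ/2) ≈ 0.980785.
With a = amp(|0⟩) = 1 and b = amp(|1⟩) = 0:
new amp(|0⟩) = (0.19509)·a + (-0.980785)·b = 0.1951
new amp(|1⟩) = (0.980785)·a + (0.19509)·b = 0.9808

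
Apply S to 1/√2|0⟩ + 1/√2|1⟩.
1/√2|0⟩ + (1/√2)i|1⟩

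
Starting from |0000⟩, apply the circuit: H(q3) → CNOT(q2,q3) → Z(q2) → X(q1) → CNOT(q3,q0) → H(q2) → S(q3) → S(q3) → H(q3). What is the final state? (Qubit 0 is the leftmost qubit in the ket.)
1/√8|0100⟩ + 1/√8|0101⟩ + 1/√8|0110⟩ + 1/√8|0111⟩ - 1/√8|1100⟩ + 1/√8|1101⟩ - 1/√8|1110⟩ + 1/√8|1111⟩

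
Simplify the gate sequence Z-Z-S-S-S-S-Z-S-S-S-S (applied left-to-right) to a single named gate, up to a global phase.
Z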